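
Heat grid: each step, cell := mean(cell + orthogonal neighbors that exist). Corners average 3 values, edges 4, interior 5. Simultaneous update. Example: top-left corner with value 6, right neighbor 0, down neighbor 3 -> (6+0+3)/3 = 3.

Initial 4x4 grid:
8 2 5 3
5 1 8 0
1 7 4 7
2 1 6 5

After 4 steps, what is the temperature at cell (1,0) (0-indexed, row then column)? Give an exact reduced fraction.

Answer: 144829/36000

Derivation:
Step 1: cell (1,0) = 15/4
Step 2: cell (1,0) = 171/40
Step 3: cell (1,0) = 911/240
Step 4: cell (1,0) = 144829/36000
Full grid after step 4:
  61/15 152339/36000 432557/108000 8333/2025
  144829/36000 19801/5000 38897/9000 447587/108000
  379303/108000 362689/90000 126083/30000 166657/36000
  113269/32400 99427/27000 1113/250 49223/10800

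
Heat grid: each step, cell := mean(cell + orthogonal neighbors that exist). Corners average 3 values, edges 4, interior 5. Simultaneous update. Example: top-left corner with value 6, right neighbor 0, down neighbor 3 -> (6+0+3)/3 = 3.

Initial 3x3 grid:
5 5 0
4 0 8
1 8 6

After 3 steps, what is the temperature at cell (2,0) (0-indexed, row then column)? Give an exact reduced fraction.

Answer: 1837/432

Derivation:
Step 1: cell (2,0) = 13/3
Step 2: cell (2,0) = 127/36
Step 3: cell (2,0) = 1837/432
Full grid after step 3:
  413/108 1709/480 227/54
  573/160 5243/1200 6047/1440
  1837/432 12199/2880 2161/432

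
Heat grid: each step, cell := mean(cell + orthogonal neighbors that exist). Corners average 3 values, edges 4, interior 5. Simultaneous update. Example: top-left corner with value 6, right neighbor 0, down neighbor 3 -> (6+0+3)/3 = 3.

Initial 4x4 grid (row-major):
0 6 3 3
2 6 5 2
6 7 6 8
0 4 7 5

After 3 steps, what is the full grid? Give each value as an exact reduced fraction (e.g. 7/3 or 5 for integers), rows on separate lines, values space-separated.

After step 1:
  8/3 15/4 17/4 8/3
  7/2 26/5 22/5 9/2
  15/4 29/5 33/5 21/4
  10/3 9/2 11/2 20/3
After step 2:
  119/36 119/30 113/30 137/36
  907/240 453/100 499/100 1009/240
  983/240 517/100 551/100 1381/240
  139/36 287/60 349/60 209/36
After step 3:
  7957/2160 3503/900 3719/900 8479/2160
  28279/7200 26923/6000 27601/6000 33757/7200
  30431/7200 28907/6000 32689/6000 38293/7200
  9173/2160 4417/900 4931/900 12511/2160

Answer: 7957/2160 3503/900 3719/900 8479/2160
28279/7200 26923/6000 27601/6000 33757/7200
30431/7200 28907/6000 32689/6000 38293/7200
9173/2160 4417/900 4931/900 12511/2160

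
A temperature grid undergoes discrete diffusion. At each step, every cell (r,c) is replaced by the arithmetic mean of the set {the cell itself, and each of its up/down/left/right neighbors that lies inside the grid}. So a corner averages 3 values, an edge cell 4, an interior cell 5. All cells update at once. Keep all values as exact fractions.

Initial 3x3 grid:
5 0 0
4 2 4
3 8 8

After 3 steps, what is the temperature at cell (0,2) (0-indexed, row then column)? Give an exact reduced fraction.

Answer: 6041/2160

Derivation:
Step 1: cell (0,2) = 4/3
Step 2: cell (0,2) = 79/36
Step 3: cell (0,2) = 6041/2160
Full grid after step 3:
  2147/720 39187/14400 6041/2160
  8777/2400 931/250 8777/2400
  1079/240 66137/14400 10111/2160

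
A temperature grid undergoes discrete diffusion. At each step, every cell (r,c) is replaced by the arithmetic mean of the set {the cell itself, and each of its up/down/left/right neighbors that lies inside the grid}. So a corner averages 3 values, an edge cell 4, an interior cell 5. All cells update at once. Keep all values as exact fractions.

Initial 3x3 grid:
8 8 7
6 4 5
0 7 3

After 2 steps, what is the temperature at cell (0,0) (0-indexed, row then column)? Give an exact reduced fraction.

Answer: 223/36

Derivation:
Step 1: cell (0,0) = 22/3
Step 2: cell (0,0) = 223/36
Full grid after step 2:
  223/36 107/16 109/18
  133/24 51/10 269/48
  37/9 113/24 53/12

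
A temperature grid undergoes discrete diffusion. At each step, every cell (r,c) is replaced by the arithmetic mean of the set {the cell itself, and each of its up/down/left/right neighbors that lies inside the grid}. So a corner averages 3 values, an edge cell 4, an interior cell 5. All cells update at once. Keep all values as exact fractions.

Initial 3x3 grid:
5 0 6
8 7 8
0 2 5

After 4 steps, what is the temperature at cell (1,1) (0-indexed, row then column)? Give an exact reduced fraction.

Answer: 170011/36000

Derivation:
Step 1: cell (1,1) = 5
Step 2: cell (1,1) = 49/10
Step 3: cell (1,1) = 2813/600
Step 4: cell (1,1) = 170011/36000
Full grid after step 4:
  59869/12960 137701/28800 32377/6480
  193289/43200 170011/36000 424903/86400
  56899/12960 393653/86400 289/60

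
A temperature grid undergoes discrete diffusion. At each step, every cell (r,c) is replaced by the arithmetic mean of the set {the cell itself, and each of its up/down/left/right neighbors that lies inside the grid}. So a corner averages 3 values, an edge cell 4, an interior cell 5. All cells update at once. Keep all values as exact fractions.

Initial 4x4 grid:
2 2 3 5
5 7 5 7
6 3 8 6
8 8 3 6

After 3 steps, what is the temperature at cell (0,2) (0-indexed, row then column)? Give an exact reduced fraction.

Answer: 10823/2400

Derivation:
Step 1: cell (0,2) = 15/4
Step 2: cell (0,2) = 73/16
Step 3: cell (0,2) = 10823/2400
Full grid after step 3:
  2873/720 10271/2400 10823/2400 733/144
  1457/300 1883/400 10623/2000 3197/600
  4951/900 6943/1200 10993/2000 1179/200
  13349/2160 41903/7200 14333/2400 91/16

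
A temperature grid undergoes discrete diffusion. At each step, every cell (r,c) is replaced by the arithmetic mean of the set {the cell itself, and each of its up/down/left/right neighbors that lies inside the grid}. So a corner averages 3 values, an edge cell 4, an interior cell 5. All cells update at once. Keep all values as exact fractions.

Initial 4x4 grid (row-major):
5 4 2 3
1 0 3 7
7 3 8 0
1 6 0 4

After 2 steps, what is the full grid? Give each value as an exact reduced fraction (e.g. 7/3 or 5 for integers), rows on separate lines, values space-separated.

Answer: 28/9 677/240 55/16 41/12
707/240 17/5 61/20 4
943/240 153/50 417/100 91/30
61/18 247/60 167/60 127/36

Derivation:
After step 1:
  10/3 11/4 3 4
  13/4 11/5 4 13/4
  3 24/5 14/5 19/4
  14/3 5/2 9/2 4/3
After step 2:
  28/9 677/240 55/16 41/12
  707/240 17/5 61/20 4
  943/240 153/50 417/100 91/30
  61/18 247/60 167/60 127/36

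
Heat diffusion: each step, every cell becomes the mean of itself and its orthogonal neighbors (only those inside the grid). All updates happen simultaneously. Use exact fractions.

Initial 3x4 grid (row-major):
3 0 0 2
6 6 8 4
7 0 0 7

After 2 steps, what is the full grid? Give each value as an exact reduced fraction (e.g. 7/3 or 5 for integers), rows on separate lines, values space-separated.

After step 1:
  3 9/4 5/2 2
  11/2 4 18/5 21/4
  13/3 13/4 15/4 11/3
After step 2:
  43/12 47/16 207/80 13/4
  101/24 93/25 191/50 871/240
  157/36 23/6 107/30 38/9

Answer: 43/12 47/16 207/80 13/4
101/24 93/25 191/50 871/240
157/36 23/6 107/30 38/9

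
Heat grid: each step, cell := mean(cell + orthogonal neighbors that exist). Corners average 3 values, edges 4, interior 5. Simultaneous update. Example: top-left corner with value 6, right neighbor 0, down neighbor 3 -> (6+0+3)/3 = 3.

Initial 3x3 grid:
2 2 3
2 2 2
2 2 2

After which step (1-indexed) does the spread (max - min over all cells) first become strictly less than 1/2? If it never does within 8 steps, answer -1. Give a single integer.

Answer: 1

Derivation:
Step 1: max=7/3, min=2, spread=1/3
  -> spread < 1/2 first at step 1
Step 2: max=41/18, min=2, spread=5/18
Step 3: max=473/216, min=2, spread=41/216
Step 4: max=28051/12960, min=731/360, spread=347/2592
Step 5: max=1662137/777600, min=7357/3600, spread=2921/31104
Step 6: max=99140539/46656000, min=889483/432000, spread=24611/373248
Step 7: max=5917442033/2799360000, min=20096741/9720000, spread=207329/4478976
Step 8: max=353953152451/167961600000, min=1075601599/518400000, spread=1746635/53747712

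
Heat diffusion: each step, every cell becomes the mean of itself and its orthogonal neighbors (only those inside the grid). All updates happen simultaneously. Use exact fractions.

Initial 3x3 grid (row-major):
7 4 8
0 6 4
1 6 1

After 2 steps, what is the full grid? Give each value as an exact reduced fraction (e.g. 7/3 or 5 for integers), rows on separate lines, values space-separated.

Answer: 161/36 77/16 49/9
27/8 22/5 71/16
28/9 27/8 143/36

Derivation:
After step 1:
  11/3 25/4 16/3
  7/2 4 19/4
  7/3 7/2 11/3
After step 2:
  161/36 77/16 49/9
  27/8 22/5 71/16
  28/9 27/8 143/36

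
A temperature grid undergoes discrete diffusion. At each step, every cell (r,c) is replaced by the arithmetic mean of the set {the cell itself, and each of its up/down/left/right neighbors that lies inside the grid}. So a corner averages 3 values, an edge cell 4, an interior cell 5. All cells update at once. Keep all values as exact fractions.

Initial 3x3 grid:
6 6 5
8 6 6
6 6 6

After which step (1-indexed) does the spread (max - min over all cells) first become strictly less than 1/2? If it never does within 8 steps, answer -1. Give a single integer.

Step 1: max=20/3, min=17/3, spread=1
Step 2: max=787/120, min=103/18, spread=301/360
Step 3: max=6917/1080, min=85223/14400, spread=21011/43200
  -> spread < 1/2 first at step 3
Step 4: max=2728303/432000, min=386809/64800, spread=448729/1296000
Step 5: max=24388373/3888000, min=23484623/3888000, spread=1205/5184
Step 6: max=1453302931/233280000, min=1415236681/233280000, spread=10151/62208
Step 7: max=86920263557/13996800000, min=85316819807/13996800000, spread=85517/746496
Step 8: max=5199304079779/839808000000, min=5131763673529/839808000000, spread=720431/8957952

Answer: 3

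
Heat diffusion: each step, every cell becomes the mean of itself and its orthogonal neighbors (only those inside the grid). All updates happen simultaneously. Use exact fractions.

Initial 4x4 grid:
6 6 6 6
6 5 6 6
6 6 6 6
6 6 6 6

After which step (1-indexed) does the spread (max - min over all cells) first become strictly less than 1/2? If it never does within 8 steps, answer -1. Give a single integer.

Step 1: max=6, min=23/4, spread=1/4
  -> spread < 1/2 first at step 1
Step 2: max=6, min=289/50, spread=11/50
Step 3: max=6, min=14033/2400, spread=367/2400
Step 4: max=3587/600, min=63229/10800, spread=1337/10800
Step 5: max=107531/18000, min=1902331/324000, spread=33227/324000
Step 6: max=643951/108000, min=57105673/9720000, spread=849917/9720000
Step 7: max=9651467/1620000, min=1715885653/291600000, spread=21378407/291600000
Step 8: max=2892311657/486000000, min=51521537629/8748000000, spread=540072197/8748000000

Answer: 1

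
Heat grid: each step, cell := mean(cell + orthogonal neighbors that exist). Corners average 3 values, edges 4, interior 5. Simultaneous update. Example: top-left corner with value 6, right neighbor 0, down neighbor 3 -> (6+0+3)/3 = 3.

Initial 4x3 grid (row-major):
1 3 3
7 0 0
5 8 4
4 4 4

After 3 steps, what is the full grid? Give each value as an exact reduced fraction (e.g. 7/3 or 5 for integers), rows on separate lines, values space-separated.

After step 1:
  11/3 7/4 2
  13/4 18/5 7/4
  6 21/5 4
  13/3 5 4
After step 2:
  26/9 661/240 11/6
  991/240 291/100 227/80
  1067/240 114/25 279/80
  46/9 263/60 13/3
After step 3:
  1759/540 37391/14400 99/40
  25873/7200 20629/6000 6641/2400
  32843/7200 1484/375 9131/2400
  10037/2160 16549/3600 2929/720

Answer: 1759/540 37391/14400 99/40
25873/7200 20629/6000 6641/2400
32843/7200 1484/375 9131/2400
10037/2160 16549/3600 2929/720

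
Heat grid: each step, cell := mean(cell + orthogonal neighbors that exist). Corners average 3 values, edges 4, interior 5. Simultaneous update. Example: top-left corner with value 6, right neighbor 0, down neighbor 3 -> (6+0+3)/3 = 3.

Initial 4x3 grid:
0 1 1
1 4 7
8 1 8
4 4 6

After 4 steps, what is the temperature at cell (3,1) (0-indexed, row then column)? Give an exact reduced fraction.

Answer: 4042349/864000

Derivation:
Step 1: cell (3,1) = 15/4
Step 2: cell (3,1) = 241/48
Step 3: cell (3,1) = 66271/14400
Step 4: cell (3,1) = 4042349/864000
Full grid after step 4:
  20981/8100 1194647/432000 23347/7200
  657871/216000 156517/45000 67583/18000
  851591/216000 1494061/360000 82393/18000
  556411/129600 4042349/864000 69229/14400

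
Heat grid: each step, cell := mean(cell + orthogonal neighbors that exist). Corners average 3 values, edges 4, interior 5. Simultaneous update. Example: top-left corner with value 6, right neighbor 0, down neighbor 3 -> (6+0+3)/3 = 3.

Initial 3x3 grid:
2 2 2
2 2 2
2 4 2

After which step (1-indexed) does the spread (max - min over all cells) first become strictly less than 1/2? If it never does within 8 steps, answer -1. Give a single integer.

Step 1: max=8/3, min=2, spread=2/3
Step 2: max=307/120, min=2, spread=67/120
Step 3: max=2597/1080, min=207/100, spread=1807/5400
  -> spread < 1/2 first at step 3
Step 4: max=1021963/432000, min=5761/2700, spread=33401/144000
Step 5: max=9005933/3888000, min=583391/270000, spread=3025513/19440000
Step 6: max=3575326867/1555200000, min=31555949/14400000, spread=53531/497664
Step 7: max=212656925849/93312000000, min=8567116051/3888000000, spread=450953/5971968
Step 8: max=12706343560603/5598720000000, min=1034128610519/466560000000, spread=3799043/71663616

Answer: 3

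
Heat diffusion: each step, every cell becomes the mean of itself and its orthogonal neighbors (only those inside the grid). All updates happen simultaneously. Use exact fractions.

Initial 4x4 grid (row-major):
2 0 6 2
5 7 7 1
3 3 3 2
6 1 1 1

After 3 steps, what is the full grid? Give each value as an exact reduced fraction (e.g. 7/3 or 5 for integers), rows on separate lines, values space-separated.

Answer: 973/270 13453/3600 4339/1200 817/240
13663/3600 227/60 7137/2000 7523/2400
2639/720 4129/1200 4463/1500 17849/7200
7199/2160 863/288 16919/7200 272/135

Derivation:
After step 1:
  7/3 15/4 15/4 3
  17/4 22/5 24/5 3
  17/4 17/5 16/5 7/4
  10/3 11/4 3/2 4/3
After step 2:
  31/9 427/120 153/40 13/4
  457/120 103/25 383/100 251/80
  457/120 18/5 293/100 557/240
  31/9 659/240 527/240 55/36
After step 3:
  973/270 13453/3600 4339/1200 817/240
  13663/3600 227/60 7137/2000 7523/2400
  2639/720 4129/1200 4463/1500 17849/7200
  7199/2160 863/288 16919/7200 272/135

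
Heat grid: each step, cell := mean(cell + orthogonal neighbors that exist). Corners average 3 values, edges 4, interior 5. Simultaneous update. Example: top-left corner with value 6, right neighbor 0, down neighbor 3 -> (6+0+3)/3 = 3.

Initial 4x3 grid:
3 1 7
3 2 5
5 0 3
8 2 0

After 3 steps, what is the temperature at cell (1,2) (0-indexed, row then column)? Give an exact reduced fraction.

Answer: 23021/7200

Derivation:
Step 1: cell (1,2) = 17/4
Step 2: cell (1,2) = 767/240
Step 3: cell (1,2) = 23021/7200
Full grid after step 3:
  3211/1080 46757/14400 3661/1080
  22721/7200 17833/6000 23021/7200
  7837/2400 4447/1500 18811/7200
  277/80 20521/7200 5419/2160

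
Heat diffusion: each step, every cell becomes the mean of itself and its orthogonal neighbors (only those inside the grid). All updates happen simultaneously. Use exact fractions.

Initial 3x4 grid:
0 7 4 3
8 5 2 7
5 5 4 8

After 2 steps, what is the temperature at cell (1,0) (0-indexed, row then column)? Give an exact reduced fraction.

Step 1: cell (1,0) = 9/2
Step 2: cell (1,0) = 209/40
Full grid after step 2:
  9/2 23/5 64/15 41/9
  209/40 461/100 471/100 51/10
  61/12 209/40 607/120 193/36

Answer: 209/40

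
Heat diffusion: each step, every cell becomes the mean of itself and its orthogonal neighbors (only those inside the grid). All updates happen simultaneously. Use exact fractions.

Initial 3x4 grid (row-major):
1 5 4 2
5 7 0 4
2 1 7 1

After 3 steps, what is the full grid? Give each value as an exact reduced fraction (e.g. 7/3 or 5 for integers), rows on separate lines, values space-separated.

After step 1:
  11/3 17/4 11/4 10/3
  15/4 18/5 22/5 7/4
  8/3 17/4 9/4 4
After step 2:
  35/9 107/30 221/60 47/18
  821/240 81/20 59/20 809/240
  32/9 383/120 149/40 8/3
After step 3:
  7831/2160 1367/360 1153/360 6959/2160
  10739/2880 4123/1200 4267/1200 8351/2880
  7321/2160 1307/360 47/15 781/240

Answer: 7831/2160 1367/360 1153/360 6959/2160
10739/2880 4123/1200 4267/1200 8351/2880
7321/2160 1307/360 47/15 781/240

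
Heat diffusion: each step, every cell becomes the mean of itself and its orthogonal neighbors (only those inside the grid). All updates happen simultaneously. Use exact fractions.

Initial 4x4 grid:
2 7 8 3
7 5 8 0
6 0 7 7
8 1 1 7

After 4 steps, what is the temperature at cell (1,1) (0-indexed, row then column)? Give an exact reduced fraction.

Answer: 903113/180000

Derivation:
Step 1: cell (1,1) = 27/5
Step 2: cell (1,1) = 253/50
Step 3: cell (1,1) = 30743/6000
Step 4: cell (1,1) = 903113/180000
Full grid after step 4:
  341783/64800 142849/27000 139343/27000 329161/64800
  1093757/216000 903113/180000 180179/36000 1064059/216000
  333527/72000 276221/60000 278767/60000 339553/72000
  3473/800 51647/12000 17581/4000 6527/1440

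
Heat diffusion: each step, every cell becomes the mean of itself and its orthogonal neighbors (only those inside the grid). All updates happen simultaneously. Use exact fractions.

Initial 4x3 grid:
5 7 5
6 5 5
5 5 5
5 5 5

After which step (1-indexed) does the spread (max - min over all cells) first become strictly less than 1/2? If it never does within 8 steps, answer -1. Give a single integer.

Step 1: max=6, min=5, spread=1
Step 2: max=683/120, min=5, spread=83/120
Step 3: max=28/5, min=5, spread=3/5
Step 4: max=118507/21600, min=45553/9000, spread=45899/108000
  -> spread < 1/2 first at step 4
Step 5: max=7072483/1296000, min=60971/12000, spread=97523/259200
Step 6: max=140237239/25920000, min=86374/16875, spread=302671/1036800
Step 7: max=25128201503/4665600000, min=166523837/32400000, spread=45950759/186624000
Step 8: max=1500693693677/279936000000, min=3345397661/648000000, spread=443855233/2239488000

Answer: 4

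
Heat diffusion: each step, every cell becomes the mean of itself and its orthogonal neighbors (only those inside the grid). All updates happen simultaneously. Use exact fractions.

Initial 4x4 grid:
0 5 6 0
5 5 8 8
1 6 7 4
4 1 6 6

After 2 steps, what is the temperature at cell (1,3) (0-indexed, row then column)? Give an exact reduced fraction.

Step 1: cell (1,3) = 5
Step 2: cell (1,3) = 1363/240
Full grid after step 2:
  121/36 1073/240 1213/240 173/36
  953/240 467/100 571/100 1363/240
  51/16 97/20 113/20 1367/240
  41/12 61/16 1247/240 199/36

Answer: 1363/240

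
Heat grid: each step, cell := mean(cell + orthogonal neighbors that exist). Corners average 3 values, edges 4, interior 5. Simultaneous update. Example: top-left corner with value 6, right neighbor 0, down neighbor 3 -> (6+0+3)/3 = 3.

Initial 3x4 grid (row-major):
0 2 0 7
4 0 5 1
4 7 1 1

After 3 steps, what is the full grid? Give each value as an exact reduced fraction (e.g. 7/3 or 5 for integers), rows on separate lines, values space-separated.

Answer: 47/20 481/240 1933/720 2657/1080
121/48 581/200 139/60 4007/1440
1231/360 343/120 353/120 211/90

Derivation:
After step 1:
  2 1/2 7/2 8/3
  2 18/5 7/5 7/2
  5 3 7/2 1
After step 2:
  3/2 12/5 121/60 29/9
  63/20 21/10 31/10 257/120
  10/3 151/40 89/40 8/3
After step 3:
  47/20 481/240 1933/720 2657/1080
  121/48 581/200 139/60 4007/1440
  1231/360 343/120 353/120 211/90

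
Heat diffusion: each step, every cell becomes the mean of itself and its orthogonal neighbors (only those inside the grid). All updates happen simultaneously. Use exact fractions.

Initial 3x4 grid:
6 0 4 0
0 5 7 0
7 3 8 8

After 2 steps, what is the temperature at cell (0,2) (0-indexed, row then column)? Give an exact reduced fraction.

Step 1: cell (0,2) = 11/4
Step 2: cell (0,2) = 379/120
Full grid after step 2:
  41/12 23/8 379/120 47/18
  77/24 109/25 104/25 913/240
  163/36 223/48 1343/240 187/36

Answer: 379/120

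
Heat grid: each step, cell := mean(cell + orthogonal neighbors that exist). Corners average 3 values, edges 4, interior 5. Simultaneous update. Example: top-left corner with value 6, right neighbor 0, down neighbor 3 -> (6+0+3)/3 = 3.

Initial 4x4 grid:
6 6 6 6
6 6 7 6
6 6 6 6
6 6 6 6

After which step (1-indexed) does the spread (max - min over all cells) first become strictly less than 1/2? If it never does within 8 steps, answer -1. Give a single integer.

Step 1: max=25/4, min=6, spread=1/4
  -> spread < 1/2 first at step 1
Step 2: max=311/50, min=6, spread=11/50
Step 3: max=14767/2400, min=6, spread=367/2400
Step 4: max=66371/10800, min=3613/600, spread=1337/10800
Step 5: max=1985669/324000, min=108469/18000, spread=33227/324000
Step 6: max=59534327/9720000, min=652049/108000, spread=849917/9720000
Step 7: max=1783314347/291600000, min=9788533/1620000, spread=21378407/291600000
Step 8: max=53454462371/8748000000, min=2939688343/486000000, spread=540072197/8748000000

Answer: 1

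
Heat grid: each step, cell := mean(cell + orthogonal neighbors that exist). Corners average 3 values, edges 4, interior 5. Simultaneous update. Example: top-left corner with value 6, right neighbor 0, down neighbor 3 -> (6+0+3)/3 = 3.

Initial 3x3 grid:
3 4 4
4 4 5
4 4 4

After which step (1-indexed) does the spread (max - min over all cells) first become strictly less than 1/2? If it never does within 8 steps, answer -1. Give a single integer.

Step 1: max=13/3, min=11/3, spread=2/3
Step 2: max=1027/240, min=67/18, spread=401/720
Step 3: max=9077/2160, min=4181/1080, spread=143/432
  -> spread < 1/2 first at step 3
Step 4: max=535879/129600, min=252877/64800, spread=1205/5184
Step 5: max=31994813/7776000, min=15362969/3888000, spread=10151/62208
Step 6: max=1906102111/466560000, min=926326993/233280000, spread=85517/746496
Step 7: max=113968156517/27993600000, min=55858404821/13996800000, spread=720431/8957952
Step 8: max=6816061489399/1679616000000, min=3360614955637/839808000000, spread=6069221/107495424

Answer: 3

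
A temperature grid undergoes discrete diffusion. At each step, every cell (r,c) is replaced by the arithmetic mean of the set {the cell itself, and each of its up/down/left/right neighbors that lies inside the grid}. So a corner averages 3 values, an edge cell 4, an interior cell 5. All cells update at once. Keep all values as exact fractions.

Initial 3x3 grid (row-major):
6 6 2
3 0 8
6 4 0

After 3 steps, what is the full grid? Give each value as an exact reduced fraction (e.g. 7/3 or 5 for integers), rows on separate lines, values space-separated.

After step 1:
  5 7/2 16/3
  15/4 21/5 5/2
  13/3 5/2 4
After step 2:
  49/12 541/120 34/9
  1037/240 329/100 481/120
  127/36 451/120 3
After step 3:
  1033/240 28187/7200 2213/540
  54799/14400 23863/6000 25337/7200
  8357/2160 24437/7200 323/90

Answer: 1033/240 28187/7200 2213/540
54799/14400 23863/6000 25337/7200
8357/2160 24437/7200 323/90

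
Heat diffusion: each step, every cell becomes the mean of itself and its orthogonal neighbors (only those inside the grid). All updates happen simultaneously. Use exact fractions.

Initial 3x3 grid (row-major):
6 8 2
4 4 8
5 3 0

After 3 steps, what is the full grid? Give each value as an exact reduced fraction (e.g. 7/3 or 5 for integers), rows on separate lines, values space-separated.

Answer: 1271/240 1501/300 201/40
22241/4800 28351/6000 30949/7200
3113/720 14087/3600 4337/1080

Derivation:
After step 1:
  6 5 6
  19/4 27/5 7/2
  4 3 11/3
After step 2:
  21/4 28/5 29/6
  403/80 433/100 557/120
  47/12 241/60 61/18
After step 3:
  1271/240 1501/300 201/40
  22241/4800 28351/6000 30949/7200
  3113/720 14087/3600 4337/1080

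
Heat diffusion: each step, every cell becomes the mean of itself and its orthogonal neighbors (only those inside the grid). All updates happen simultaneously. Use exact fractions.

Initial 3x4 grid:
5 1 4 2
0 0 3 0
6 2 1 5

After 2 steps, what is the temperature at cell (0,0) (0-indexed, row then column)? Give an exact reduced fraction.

Answer: 29/12

Derivation:
Step 1: cell (0,0) = 2
Step 2: cell (0,0) = 29/12
Full grid after step 2:
  29/12 41/20 43/20 7/3
  517/240 103/50 211/100 81/40
  23/9 133/60 43/20 29/12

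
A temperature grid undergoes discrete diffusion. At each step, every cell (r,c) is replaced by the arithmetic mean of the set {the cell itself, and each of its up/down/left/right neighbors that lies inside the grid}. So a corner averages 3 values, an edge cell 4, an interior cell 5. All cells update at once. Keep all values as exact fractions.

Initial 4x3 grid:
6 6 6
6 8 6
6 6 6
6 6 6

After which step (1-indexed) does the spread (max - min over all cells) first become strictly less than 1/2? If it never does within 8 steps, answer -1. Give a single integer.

Answer: 2

Derivation:
Step 1: max=13/2, min=6, spread=1/2
Step 2: max=323/50, min=6, spread=23/50
  -> spread < 1/2 first at step 2
Step 3: max=15211/2400, min=1213/200, spread=131/480
Step 4: max=136151/21600, min=21991/3600, spread=841/4320
Step 5: max=54382051/8640000, min=4413373/720000, spread=56863/345600
Step 6: max=488094341/77760000, min=39869543/6480000, spread=386393/3110400
Step 7: max=195017723131/31104000000, min=15972358813/2592000000, spread=26795339/248832000
Step 8: max=11681255714129/1866240000000, min=960206149667/155520000000, spread=254051069/2985984000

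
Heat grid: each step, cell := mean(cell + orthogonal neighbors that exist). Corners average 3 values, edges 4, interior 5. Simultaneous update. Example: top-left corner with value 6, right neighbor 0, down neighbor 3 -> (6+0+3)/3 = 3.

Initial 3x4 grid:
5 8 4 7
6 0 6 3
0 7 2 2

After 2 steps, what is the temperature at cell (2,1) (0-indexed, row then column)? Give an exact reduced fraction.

Step 1: cell (2,1) = 9/4
Step 2: cell (2,1) = 487/120
Full grid after step 2:
  40/9 667/120 109/24 185/36
  1129/240 353/100 117/25 29/8
  28/9 487/120 71/24 133/36

Answer: 487/120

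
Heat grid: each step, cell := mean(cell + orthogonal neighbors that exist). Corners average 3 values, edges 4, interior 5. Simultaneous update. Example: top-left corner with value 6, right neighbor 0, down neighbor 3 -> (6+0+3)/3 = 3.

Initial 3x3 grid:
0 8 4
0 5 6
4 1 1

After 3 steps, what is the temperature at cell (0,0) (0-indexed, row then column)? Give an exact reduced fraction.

Answer: 715/216

Derivation:
Step 1: cell (0,0) = 8/3
Step 2: cell (0,0) = 55/18
Step 3: cell (0,0) = 715/216
Full grid after step 3:
  715/216 11149/2880 631/144
  8189/2880 1381/400 2791/720
  275/108 8339/2880 1451/432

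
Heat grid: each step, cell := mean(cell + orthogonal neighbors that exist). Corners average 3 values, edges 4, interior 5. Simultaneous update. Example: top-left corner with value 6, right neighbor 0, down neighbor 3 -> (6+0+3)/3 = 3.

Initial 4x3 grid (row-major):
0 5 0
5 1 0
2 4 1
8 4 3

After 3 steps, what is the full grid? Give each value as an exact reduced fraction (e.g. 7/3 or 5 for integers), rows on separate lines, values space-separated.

After step 1:
  10/3 3/2 5/3
  2 3 1/2
  19/4 12/5 2
  14/3 19/4 8/3
After step 2:
  41/18 19/8 11/9
  157/48 47/25 43/24
  829/240 169/50 227/120
  85/18 869/240 113/36
After step 3:
  1141/432 1551/800 97/54
  19589/7200 5079/2000 6107/3600
  26689/7200 1067/375 4591/1800
  4247/1080 53503/14400 6229/2160

Answer: 1141/432 1551/800 97/54
19589/7200 5079/2000 6107/3600
26689/7200 1067/375 4591/1800
4247/1080 53503/14400 6229/2160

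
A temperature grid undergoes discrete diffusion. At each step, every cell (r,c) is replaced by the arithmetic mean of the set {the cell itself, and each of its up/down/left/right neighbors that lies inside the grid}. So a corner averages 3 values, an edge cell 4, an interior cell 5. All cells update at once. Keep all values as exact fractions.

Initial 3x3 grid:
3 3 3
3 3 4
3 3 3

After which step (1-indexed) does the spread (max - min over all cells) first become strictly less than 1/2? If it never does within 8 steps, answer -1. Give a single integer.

Step 1: max=10/3, min=3, spread=1/3
  -> spread < 1/2 first at step 1
Step 2: max=787/240, min=3, spread=67/240
Step 3: max=6917/2160, min=607/200, spread=1807/10800
Step 4: max=2749963/864000, min=16561/5400, spread=33401/288000
Step 5: max=24557933/7776000, min=1663391/540000, spread=3025513/38880000
Step 6: max=9796126867/3110400000, min=89155949/28800000, spread=53531/995328
Step 7: max=585904925849/186624000000, min=24119116051/7776000000, spread=450953/11943936
Step 8: max=35101223560603/11197440000000, min=2900368610519/933120000000, spread=3799043/143327232

Answer: 1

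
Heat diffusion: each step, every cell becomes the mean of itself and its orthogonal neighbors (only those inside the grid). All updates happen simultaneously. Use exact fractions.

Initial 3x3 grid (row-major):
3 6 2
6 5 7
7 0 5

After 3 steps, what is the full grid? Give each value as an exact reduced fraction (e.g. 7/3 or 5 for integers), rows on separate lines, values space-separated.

Answer: 3431/720 5593/1200 3341/720
67741/14400 27767/6000 21797/4800
4969/1080 64441/14400 799/180

Derivation:
After step 1:
  5 4 5
  21/4 24/5 19/4
  13/3 17/4 4
After step 2:
  19/4 47/10 55/12
  1163/240 461/100 371/80
  83/18 1043/240 13/3
After step 3:
  3431/720 5593/1200 3341/720
  67741/14400 27767/6000 21797/4800
  4969/1080 64441/14400 799/180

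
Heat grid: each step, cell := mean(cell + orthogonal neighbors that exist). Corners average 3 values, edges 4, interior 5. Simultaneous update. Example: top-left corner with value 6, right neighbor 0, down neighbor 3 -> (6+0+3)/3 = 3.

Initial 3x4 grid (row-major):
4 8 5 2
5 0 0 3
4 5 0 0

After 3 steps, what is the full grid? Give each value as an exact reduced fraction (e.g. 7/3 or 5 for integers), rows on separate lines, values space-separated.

After step 1:
  17/3 17/4 15/4 10/3
  13/4 18/5 8/5 5/4
  14/3 9/4 5/4 1
After step 2:
  79/18 259/60 97/30 25/9
  1031/240 299/100 229/100 431/240
  61/18 353/120 61/40 7/6
After step 3:
  9361/2160 3359/900 2839/900 5621/2160
  54229/14400 20201/6000 14201/6000 28909/14400
  7651/2160 9761/3600 2377/1200 359/240

Answer: 9361/2160 3359/900 2839/900 5621/2160
54229/14400 20201/6000 14201/6000 28909/14400
7651/2160 9761/3600 2377/1200 359/240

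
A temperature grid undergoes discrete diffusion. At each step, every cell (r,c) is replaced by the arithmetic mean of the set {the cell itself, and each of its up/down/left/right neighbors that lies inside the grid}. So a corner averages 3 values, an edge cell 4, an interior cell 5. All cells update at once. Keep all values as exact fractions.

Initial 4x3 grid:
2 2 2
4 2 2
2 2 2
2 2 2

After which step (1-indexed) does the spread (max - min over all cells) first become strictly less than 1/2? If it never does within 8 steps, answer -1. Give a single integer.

Answer: 3

Derivation:
Step 1: max=8/3, min=2, spread=2/3
Step 2: max=151/60, min=2, spread=31/60
Step 3: max=1291/540, min=2, spread=211/540
  -> spread < 1/2 first at step 3
Step 4: max=124897/54000, min=1847/900, spread=14077/54000
Step 5: max=1112407/486000, min=111683/54000, spread=5363/24300
Step 6: max=32900809/14580000, min=62869/30000, spread=93859/583200
Step 7: max=1959874481/874800000, min=102536467/48600000, spread=4568723/34992000
Step 8: max=116756435629/52488000000, min=3097618889/1458000000, spread=8387449/83980800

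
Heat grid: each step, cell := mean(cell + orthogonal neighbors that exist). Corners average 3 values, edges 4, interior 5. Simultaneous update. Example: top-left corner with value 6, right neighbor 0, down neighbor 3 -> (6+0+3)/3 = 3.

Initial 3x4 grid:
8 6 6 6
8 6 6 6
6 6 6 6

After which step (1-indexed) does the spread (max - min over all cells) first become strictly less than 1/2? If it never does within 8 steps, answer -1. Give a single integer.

Step 1: max=22/3, min=6, spread=4/3
Step 2: max=125/18, min=6, spread=17/18
Step 3: max=7327/1080, min=6, spread=847/1080
Step 4: max=107831/16200, min=1358/225, spread=2011/3240
Step 5: max=12794783/1944000, min=327713/54000, spread=199423/388800
Step 6: max=760744867/116640000, min=6595249/1080000, spread=1938319/4665600
  -> spread < 1/2 first at step 6
Step 7: max=45352077053/6998400000, min=596644199/97200000, spread=95747789/279936000
Step 8: max=2706993255127/419904000000, min=35965143941/5832000000, spread=940023131/3359232000

Answer: 6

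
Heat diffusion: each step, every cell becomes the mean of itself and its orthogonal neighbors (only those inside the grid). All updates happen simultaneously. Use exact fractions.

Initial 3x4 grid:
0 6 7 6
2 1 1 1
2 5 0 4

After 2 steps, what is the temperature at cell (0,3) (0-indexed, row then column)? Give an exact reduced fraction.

Answer: 38/9

Derivation:
Step 1: cell (0,3) = 14/3
Step 2: cell (0,3) = 38/9
Full grid after step 2:
  89/36 85/24 91/24 38/9
  119/48 47/20 31/10 17/6
  25/12 21/8 49/24 43/18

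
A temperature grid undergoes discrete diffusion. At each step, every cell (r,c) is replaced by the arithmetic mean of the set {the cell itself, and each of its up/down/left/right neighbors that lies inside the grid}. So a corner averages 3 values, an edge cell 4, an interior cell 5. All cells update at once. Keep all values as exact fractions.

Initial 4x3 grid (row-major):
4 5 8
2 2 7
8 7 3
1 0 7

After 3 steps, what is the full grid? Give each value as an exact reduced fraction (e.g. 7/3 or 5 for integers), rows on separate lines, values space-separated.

After step 1:
  11/3 19/4 20/3
  4 23/5 5
  9/2 4 6
  3 15/4 10/3
After step 2:
  149/36 1181/240 197/36
  503/120 447/100 167/30
  31/8 457/100 55/12
  15/4 169/48 157/36
After step 3:
  9541/2160 68407/14400 11491/2160
  938/225 28463/6000 18083/3600
  1229/300 25223/6000 17173/3600
  535/144 58327/14400 1795/432

Answer: 9541/2160 68407/14400 11491/2160
938/225 28463/6000 18083/3600
1229/300 25223/6000 17173/3600
535/144 58327/14400 1795/432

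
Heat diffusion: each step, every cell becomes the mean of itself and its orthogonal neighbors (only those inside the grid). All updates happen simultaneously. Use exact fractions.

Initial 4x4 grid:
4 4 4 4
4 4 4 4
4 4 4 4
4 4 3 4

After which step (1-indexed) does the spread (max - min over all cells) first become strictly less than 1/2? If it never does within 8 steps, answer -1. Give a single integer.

Step 1: max=4, min=11/3, spread=1/3
  -> spread < 1/2 first at step 1
Step 2: max=4, min=449/120, spread=31/120
Step 3: max=4, min=4109/1080, spread=211/1080
Step 4: max=4, min=415157/108000, spread=16843/108000
Step 5: max=35921/9000, min=3749357/972000, spread=130111/972000
Step 6: max=2152841/540000, min=112997633/29160000, spread=3255781/29160000
Step 7: max=2148893/540000, min=3398846309/874800000, spread=82360351/874800000
Step 8: max=386293559/97200000, min=102224683109/26244000000, spread=2074577821/26244000000

Answer: 1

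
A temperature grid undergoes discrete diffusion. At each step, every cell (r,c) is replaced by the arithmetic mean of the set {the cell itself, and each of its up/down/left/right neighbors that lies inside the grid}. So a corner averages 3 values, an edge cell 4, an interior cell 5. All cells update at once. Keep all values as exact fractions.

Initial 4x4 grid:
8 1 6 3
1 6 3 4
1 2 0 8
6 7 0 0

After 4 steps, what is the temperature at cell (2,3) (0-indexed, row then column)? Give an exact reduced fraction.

Step 1: cell (2,3) = 3
Step 2: cell (2,3) = 383/120
Step 3: cell (2,3) = 5599/1800
Step 4: cell (2,3) = 33809/10800
Full grid after step 4:
  30337/8100 7943/2160 207383/54000 1544/405
  37729/10800 80389/22500 19549/5625 194033/54000
  186409/54000 36289/11250 71429/22500 33809/10800
  13489/4050 173059/54000 31823/10800 23597/8100

Answer: 33809/10800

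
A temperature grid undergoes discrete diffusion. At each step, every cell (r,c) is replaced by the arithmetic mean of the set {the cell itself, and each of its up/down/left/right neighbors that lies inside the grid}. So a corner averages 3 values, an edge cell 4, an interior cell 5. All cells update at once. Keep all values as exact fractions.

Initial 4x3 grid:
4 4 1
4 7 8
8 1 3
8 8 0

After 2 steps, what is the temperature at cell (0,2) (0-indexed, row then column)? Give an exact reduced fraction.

Step 1: cell (0,2) = 13/3
Step 2: cell (0,2) = 157/36
Full grid after step 2:
  55/12 257/60 157/36
  99/20 247/50 1013/240
  61/10 227/50 1009/240
  35/6 1279/240 131/36

Answer: 157/36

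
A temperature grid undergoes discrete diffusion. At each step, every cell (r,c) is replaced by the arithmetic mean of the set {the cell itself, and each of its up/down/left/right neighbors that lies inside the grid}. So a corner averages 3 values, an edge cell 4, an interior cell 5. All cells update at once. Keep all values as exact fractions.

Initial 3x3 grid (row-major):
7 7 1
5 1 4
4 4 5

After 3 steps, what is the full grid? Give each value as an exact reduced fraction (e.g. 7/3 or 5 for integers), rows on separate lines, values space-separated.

After step 1:
  19/3 4 4
  17/4 21/5 11/4
  13/3 7/2 13/3
After step 2:
  175/36 139/30 43/12
  1147/240 187/50 917/240
  145/36 491/120 127/36
After step 3:
  10277/2160 946/225 321/80
  62669/14400 4213/1000 52819/14400
  9287/2160 27697/7200 8237/2160

Answer: 10277/2160 946/225 321/80
62669/14400 4213/1000 52819/14400
9287/2160 27697/7200 8237/2160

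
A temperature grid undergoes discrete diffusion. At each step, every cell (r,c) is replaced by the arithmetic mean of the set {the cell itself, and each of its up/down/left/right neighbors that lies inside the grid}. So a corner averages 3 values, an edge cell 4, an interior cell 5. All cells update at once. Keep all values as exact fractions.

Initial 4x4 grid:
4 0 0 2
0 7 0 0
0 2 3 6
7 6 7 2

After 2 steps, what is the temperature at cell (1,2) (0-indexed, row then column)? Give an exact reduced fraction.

Step 1: cell (1,2) = 2
Step 2: cell (1,2) = 99/50
Full grid after step 2:
  41/18 383/240 71/48 19/18
  61/30 129/50 99/50 89/48
  97/30 67/20 329/100 267/80
  145/36 269/60 93/20 49/12

Answer: 99/50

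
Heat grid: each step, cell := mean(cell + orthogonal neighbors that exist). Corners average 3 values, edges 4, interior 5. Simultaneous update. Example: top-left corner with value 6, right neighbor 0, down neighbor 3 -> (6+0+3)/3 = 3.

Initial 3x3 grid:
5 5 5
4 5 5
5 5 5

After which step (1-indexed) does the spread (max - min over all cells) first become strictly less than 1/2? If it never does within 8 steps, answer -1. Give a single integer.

Answer: 1

Derivation:
Step 1: max=5, min=14/3, spread=1/3
  -> spread < 1/2 first at step 1
Step 2: max=5, min=1133/240, spread=67/240
Step 3: max=993/200, min=10363/2160, spread=1807/10800
Step 4: max=26639/5400, min=4162037/864000, spread=33401/288000
Step 5: max=2656609/540000, min=37650067/7776000, spread=3025513/38880000
Step 6: max=141244051/28800000, min=15087073133/3110400000, spread=53531/995328
Step 7: max=38088883949/7776000000, min=907087074151/186624000000, spread=450953/11943936
Step 8: max=4564591389481/933120000000, min=54478296439397/11197440000000, spread=3799043/143327232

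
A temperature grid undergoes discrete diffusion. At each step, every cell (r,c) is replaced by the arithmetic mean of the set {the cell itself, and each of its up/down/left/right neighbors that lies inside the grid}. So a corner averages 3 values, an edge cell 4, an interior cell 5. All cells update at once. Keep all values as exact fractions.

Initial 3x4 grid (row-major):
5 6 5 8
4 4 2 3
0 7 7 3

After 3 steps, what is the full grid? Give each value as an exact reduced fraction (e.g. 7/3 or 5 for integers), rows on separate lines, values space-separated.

After step 1:
  5 5 21/4 16/3
  13/4 23/5 21/5 4
  11/3 9/2 19/4 13/3
After step 2:
  53/12 397/80 1187/240 175/36
  991/240 431/100 114/25 67/15
  137/36 1051/240 1067/240 157/36
After step 3:
  1621/360 3727/800 34793/7200 10277/2160
  59981/14400 26809/6000 13637/3000 2053/450
  4433/1080 30493/7200 31943/7200 9557/2160

Answer: 1621/360 3727/800 34793/7200 10277/2160
59981/14400 26809/6000 13637/3000 2053/450
4433/1080 30493/7200 31943/7200 9557/2160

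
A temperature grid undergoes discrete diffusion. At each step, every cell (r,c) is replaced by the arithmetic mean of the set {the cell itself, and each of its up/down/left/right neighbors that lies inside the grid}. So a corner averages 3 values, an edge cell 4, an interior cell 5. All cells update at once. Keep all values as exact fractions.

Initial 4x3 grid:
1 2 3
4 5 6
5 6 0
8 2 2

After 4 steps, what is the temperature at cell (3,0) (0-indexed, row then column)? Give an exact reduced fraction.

Answer: 31153/7200

Derivation:
Step 1: cell (3,0) = 5
Step 2: cell (3,0) = 61/12
Step 3: cell (3,0) = 793/180
Step 4: cell (3,0) = 31153/7200
Full grid after step 4:
  456829/129600 112923/32000 441929/129600
  52829/13500 437653/120000 24227/6750
  8283/2000 714167/180000 11876/3375
  31153/7200 1675873/432000 234527/64800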